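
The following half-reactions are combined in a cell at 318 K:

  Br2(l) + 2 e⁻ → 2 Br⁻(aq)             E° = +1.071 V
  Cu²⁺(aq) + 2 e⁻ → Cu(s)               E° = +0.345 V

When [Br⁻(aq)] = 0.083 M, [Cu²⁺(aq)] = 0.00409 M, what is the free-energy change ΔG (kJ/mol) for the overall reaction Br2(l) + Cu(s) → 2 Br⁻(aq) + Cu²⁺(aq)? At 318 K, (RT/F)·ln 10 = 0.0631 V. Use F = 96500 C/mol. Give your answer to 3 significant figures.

The standard cell potential is +1.071 − (+0.345) = +0.726 V, with n = 2 electrons in the balanced equation.
Q = [Br⁻(aq)]^2·[Cu²⁺(aq)] = 2.82×10^−5, so log Q = −4.550 and E = +0.726 − (0.0631/2)(−4.550) = +0.8696 V.
ΔG = −nFE = −(2)(96500)(+0.8696) J/mol = −168 kJ/mol.

−168 kJ/mol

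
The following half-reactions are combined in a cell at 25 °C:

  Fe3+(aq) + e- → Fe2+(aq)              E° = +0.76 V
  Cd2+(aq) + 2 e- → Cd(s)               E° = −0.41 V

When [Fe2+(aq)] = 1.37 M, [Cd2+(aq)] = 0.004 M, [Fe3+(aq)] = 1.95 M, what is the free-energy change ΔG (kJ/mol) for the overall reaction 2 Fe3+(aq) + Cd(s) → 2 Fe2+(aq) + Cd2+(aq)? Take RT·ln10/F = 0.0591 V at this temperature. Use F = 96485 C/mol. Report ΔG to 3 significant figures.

The standard cell potential is +0.76 − (−0.41) = +1.17 V, with n = 2 electrons in the balanced equation.
The reaction quotient is ([Fe2+(aq)]^2·[Cd2+(aq)]) / [Fe3+(aq)]^2 = 0.00197; by Nernst, E = +1.17 − (0.0591/2)(−2.705) = +1.2499 V.
Then ΔG = −nFE = −2 × 96485 × +1.2499 J/mol = −241 kJ/mol.

−241 kJ/mol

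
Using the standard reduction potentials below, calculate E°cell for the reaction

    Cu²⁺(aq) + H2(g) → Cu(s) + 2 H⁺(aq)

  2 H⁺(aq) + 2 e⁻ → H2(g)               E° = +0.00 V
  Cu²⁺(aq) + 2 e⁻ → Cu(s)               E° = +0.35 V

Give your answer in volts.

Cu²⁺(aq) gains electrons, so the Cu²⁺/Cu couple is the cathode; the 2H⁺/H₂ couple is the anode.
E°cell = E°(cathode) − E°(anode) = +0.35 − (+0.00) = +0.35 V.
The positive value indicates the reaction is spontaneous as written.

+0.35 V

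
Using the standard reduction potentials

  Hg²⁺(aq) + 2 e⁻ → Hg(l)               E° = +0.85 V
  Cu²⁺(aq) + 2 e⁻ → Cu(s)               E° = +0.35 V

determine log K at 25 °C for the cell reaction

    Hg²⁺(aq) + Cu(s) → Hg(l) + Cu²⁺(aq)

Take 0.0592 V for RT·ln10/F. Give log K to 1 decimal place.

log K = 16.9

The Hg²⁺/Hg couple is reduced (cathode); E°cell = +0.85 − (+0.35) = +0.50 V with n = 2.
At equilibrium E = 0, so log K = nE°cell / 0.0592 = (2)(+0.50) / 0.0592 = 16.9.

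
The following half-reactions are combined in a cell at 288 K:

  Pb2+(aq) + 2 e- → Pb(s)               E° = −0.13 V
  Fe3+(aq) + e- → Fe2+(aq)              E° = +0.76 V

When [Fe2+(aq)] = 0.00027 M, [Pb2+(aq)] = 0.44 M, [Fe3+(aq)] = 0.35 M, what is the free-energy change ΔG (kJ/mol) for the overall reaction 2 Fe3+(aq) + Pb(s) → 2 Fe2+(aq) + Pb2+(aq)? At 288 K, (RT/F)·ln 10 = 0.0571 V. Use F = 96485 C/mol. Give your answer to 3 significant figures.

−208 kJ/mol

With Fe³⁺/Fe²⁺ reduced at the cathode, E°cell = +0.76 − (−0.13) = +0.89 V and n = 2.
Q = ([Fe2+(aq)]^2·[Pb2+(aq)]) / [Fe3+(aq)]^2 = 2.62×10^−7, so log Q = −6.582 and E = +0.89 − (0.0571/2)(−6.582) = +1.0779 V.
Then ΔG = −nFE = −2 × 96485 × +1.0779 J/mol = −208 kJ/mol.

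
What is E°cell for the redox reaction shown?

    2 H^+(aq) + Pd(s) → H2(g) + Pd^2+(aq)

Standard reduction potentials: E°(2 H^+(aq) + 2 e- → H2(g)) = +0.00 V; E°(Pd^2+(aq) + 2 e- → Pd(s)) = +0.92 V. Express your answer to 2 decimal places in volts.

−0.92 V

In the reaction as written, H^+(aq) is reduced (cathode) and Pd^2+(aq) is produced by oxidation at the anode.
E°cell = E°(cathode) − E°(anode) = +0.00 − (+0.92) = −0.92 V.
The negative E°cell means the reaction is non-spontaneous in the direction written.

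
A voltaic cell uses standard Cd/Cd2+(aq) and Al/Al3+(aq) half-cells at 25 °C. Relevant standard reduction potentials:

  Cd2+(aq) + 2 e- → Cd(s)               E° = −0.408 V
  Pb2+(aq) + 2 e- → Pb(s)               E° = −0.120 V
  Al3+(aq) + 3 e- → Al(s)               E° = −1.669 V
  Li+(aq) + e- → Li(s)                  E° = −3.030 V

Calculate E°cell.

The Cd²⁺/Cd couple has the higher E°, so Cd ion is reduced (cathode) and Al is oxidized (anode).
E°cell = E°(cathode) − E°(anode) = −0.408 − (−1.669) = +1.261 V.

+1.261 V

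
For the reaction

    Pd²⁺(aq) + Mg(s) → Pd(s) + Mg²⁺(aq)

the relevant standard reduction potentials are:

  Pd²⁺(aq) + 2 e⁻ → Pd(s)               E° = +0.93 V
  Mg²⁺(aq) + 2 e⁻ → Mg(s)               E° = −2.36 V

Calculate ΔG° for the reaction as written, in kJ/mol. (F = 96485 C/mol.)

−635 kJ/mol

In the reaction as written Pd²⁺(aq) is reduced, so the Pd²⁺/Pd couple is the cathode and Mg²⁺/Mg is the anode.
E°cell = +0.93 − (−2.36) = +3.29 V; balancing electrons gives n = 2.
ΔG° = −nFE°cell = −(2)(96485)(+3.29) J/mol = −635 kJ/mol.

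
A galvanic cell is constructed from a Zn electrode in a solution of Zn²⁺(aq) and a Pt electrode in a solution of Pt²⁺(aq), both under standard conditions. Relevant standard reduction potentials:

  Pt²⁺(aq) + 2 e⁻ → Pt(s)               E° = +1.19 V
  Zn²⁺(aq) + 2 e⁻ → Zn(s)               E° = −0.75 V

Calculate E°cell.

Of the two couples in this cell, the one with the more positive reduction potential is reduced at the cathode: here that is Pt²⁺/Pt (+1.19 V); Zn²⁺/Zn (−0.75 V) is the anode.
E°cell = E°(cathode) − E°(anode) = +1.19 − (−0.75) = +1.94 V.

+1.94 V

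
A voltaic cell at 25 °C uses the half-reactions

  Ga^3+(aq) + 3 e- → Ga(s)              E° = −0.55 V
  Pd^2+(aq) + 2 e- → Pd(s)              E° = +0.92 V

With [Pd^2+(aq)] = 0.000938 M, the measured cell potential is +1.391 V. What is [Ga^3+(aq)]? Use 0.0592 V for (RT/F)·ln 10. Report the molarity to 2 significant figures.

0.29 M

With Pd²⁺/Pd at the cathode and Ga³⁺/Ga at the anode, E°cell = +0.92 − (−0.55) = +1.47 V (n = 6).
Rearranging E = E° − (0.0592/n)·log Q gives log Q = 6(+1.47 − (+1.391))/0.0592 = 8.007.
Balancing electrons gives 3 Pd^2+(aq) + 2 Ga(s) → 3 Pd(s) + 2 Ga^3+(aq); thus Q = [Ga^3+(aq)]^2 / [Pd^2+(aq)]^3.
Isolating [Ga^3+(aq)] in Q = 10^{8.007} yields log [Ga^3+(aq)] = −0.538, i.e. 0.29 M.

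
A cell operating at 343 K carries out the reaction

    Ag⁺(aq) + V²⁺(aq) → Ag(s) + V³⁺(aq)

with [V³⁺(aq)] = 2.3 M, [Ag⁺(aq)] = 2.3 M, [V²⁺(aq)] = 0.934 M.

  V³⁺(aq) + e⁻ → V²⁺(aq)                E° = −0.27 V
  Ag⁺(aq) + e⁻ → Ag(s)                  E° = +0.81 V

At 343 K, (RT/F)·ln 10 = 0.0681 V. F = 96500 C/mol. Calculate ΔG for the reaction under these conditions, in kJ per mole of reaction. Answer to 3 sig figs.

With Ag⁺/Ag reduced at the cathode, E°cell = +0.81 − (−0.27) = +1.08 V and n = 1.
Here Q = [V³⁺(aq)] / ([Ag⁺(aq)]·[V²⁺(aq)]) = 1.07 (log Q = 0.030), giving E = +1.08 − (0.0681/1)·(0.030) = +1.0780 V.
ΔG = −nFE = −(1)(96500)(+1.0780) J/mol = −104 kJ/mol.

−104 kJ/mol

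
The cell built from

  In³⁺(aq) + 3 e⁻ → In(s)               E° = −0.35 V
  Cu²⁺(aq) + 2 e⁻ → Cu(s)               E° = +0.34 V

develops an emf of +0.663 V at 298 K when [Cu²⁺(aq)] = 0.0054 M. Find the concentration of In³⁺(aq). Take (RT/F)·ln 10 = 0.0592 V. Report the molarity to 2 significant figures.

0.0093 M

Cu²⁺/Cu is the cathode (higher E°); E°cell = +0.34 − (−0.35) = +0.69 V with n = 6.
Rearranging E = E° − (0.0592/n)·log Q gives log Q = 6(+0.69 − (+0.663))/0.0592 = 2.736.
For 3 Cu²⁺(aq) + 2 In(s) → 3 Cu(s) + 2 In³⁺(aq), the reaction quotient is Q = [In³⁺(aq)]^2 / [Cu²⁺(aq)]^3.
Solving for the unknown gives log [In³⁺(aq)] = −2.033, so [In³⁺(aq)] ≈ 0.0093 M.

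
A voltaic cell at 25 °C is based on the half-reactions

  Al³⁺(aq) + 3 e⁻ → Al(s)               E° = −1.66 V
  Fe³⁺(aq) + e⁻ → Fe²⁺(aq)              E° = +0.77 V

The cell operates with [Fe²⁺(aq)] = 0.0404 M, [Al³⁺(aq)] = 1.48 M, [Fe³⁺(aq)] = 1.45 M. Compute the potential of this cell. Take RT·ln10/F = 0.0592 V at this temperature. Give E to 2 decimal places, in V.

+2.52 V

Fe³⁺/Fe²⁺ is reduced (cathode, E° = +0.77 V) and Al³⁺/Al is oxidized (anode).
The standard potential is +0.77 − (−1.66) = +2.43 V and the balanced reaction transfers n = 3 electrons.
For the overall reaction 3 Fe³⁺(aq) + Al(s) → 3 Fe²⁺(aq) + Al³⁺(aq), Q = ([Fe²⁺(aq)]^3·[Al³⁺(aq)]) / [Fe³⁺(aq)]^3 = 3.2×10^−5, giving log Q = −4.495.
E = E° − (0.0592/n)·log Q = +2.43 − (0.0592/3)(−4.495) = +2.52 V.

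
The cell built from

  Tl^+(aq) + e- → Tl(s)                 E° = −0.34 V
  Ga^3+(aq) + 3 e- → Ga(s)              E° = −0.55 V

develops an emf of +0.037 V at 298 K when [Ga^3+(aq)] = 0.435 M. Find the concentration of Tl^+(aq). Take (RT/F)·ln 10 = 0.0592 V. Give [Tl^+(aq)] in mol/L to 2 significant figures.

0.00091 M

Tl⁺/Tl is the cathode (higher E°); E°cell = −0.34 − (−0.55) = +0.21 V with n = 3.
Rearranging E = E° − (0.0592/n)·log Q gives log Q = 3(+0.21 − (+0.037))/0.0592 = 8.767.
For 3 Tl^+(aq) + Ga(s) → 3 Tl(s) + Ga^3+(aq), the reaction quotient is Q = [Ga^3+(aq)] / [Tl^+(aq)]^3.
Isolating [Tl^+(aq)] in Q = 10^{8.767} yields log [Tl^+(aq)] = −3.043, i.e. 0.00091 M.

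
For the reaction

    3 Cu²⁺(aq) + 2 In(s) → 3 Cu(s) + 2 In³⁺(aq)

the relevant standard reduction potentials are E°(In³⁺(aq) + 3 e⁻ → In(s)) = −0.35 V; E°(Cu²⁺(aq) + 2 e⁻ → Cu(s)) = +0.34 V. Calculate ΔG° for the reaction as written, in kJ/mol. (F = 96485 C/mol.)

In the reaction as written Cu²⁺(aq) is reduced, so the Cu²⁺/Cu couple is the cathode and In³⁺/In is the anode.
E°cell = +0.34 − (−0.35) = +0.69 V; balancing electrons gives n = 6.
ΔG° = −nFE°cell = −(6)(96485)(+0.69) J/mol = −399 kJ/mol.

−399 kJ/mol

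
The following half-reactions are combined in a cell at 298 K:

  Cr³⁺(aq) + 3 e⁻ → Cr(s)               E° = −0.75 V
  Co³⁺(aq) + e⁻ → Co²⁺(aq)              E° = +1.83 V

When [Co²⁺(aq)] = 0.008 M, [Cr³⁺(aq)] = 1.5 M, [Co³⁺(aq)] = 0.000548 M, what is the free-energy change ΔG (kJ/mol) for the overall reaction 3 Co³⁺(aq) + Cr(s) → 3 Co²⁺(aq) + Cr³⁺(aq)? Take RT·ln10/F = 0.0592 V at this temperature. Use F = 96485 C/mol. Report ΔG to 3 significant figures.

−726 kJ/mol

The standard cell potential is +1.83 − (−0.75) = +2.58 V, with n = 3 electrons in the balanced equation.
Here Q = ([Co²⁺(aq)]^3·[Cr³⁺(aq)]) / [Co³⁺(aq)]^3 = 4.67×10^3 (log Q = 3.669), giving E = +2.58 − (0.0592/3)·(3.669) = +2.5076 V.
ΔG = −nFE = −(3)(96485)(+2.5076) J/mol = −726 kJ/mol.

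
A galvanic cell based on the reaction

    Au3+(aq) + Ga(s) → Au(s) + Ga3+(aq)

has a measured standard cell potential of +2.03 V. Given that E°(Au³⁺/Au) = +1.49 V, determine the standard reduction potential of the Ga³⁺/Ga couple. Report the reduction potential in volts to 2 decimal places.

In the reaction as written the Au³⁺/Au couple is reduced (cathode) and Ga³⁺/Ga is oxidized (anode), so E°cell = E°(Au³⁺/Au) − E°(Ga³⁺/Ga).
E°(Ga³⁺/Ga) = E°(cathode) − E°cell = +1.49 − (+2.03) = −0.54 V.

−0.54 V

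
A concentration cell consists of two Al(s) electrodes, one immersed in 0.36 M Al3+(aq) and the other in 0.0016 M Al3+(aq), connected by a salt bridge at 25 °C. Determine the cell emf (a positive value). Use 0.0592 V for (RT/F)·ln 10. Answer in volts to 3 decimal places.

0.046 V

For a concentration cell E°cell = 0, since both electrodes use the same couple.
The compartment with the higher Al3+(aq) concentration (0.36 M) acts as the cathode; ions are reduced there and produced at the dilute (0.0016 M) anode.
With n = 3, Ecell = −(0.0592/3)·log([dilute]/[conc]) = −(0.0592/3)·log(0.0016/0.36) = +0.046 V.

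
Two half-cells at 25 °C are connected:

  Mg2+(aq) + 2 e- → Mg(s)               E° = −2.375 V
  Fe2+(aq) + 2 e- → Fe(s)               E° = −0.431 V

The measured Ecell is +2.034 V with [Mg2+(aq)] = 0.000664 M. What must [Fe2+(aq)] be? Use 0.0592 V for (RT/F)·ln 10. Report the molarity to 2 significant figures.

0.73 M

With Fe²⁺/Fe at the cathode and Mg²⁺/Mg at the anode, E°cell = −0.431 − (−2.375) = +1.944 V (n = 2).
Since E = E° − (0.0592/n)·log Q, log Q = n(E° − E)/0.0592 = −3.041.
Balancing electrons gives Fe2+(aq) + Mg(s) → Fe(s) + Mg2+(aq); thus Q = [Mg2+(aq)] / [Fe2+(aq)].
Substituting the known concentrations and solving, log [Fe2+(aq)] = −0.137 and [Fe2+(aq)] = 0.73 M.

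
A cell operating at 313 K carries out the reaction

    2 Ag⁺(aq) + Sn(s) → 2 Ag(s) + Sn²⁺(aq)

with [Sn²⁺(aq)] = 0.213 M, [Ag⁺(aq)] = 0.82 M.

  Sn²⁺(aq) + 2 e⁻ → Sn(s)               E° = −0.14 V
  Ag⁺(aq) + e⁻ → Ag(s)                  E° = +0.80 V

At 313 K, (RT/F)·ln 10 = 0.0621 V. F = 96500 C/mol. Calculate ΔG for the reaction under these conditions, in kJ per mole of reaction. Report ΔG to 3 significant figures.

With Ag⁺/Ag reduced at the cathode, E°cell = +0.80 − (−0.14) = +0.94 V and n = 2.
Here Q = [Sn²⁺(aq)] / [Ag⁺(aq)]^2 = 0.317 (log Q = −0.499), giving E = +0.94 − (0.0621/2)·(−0.499) = +0.9555 V.
Then ΔG = −nFE = −2 × 96500 × +0.9555 J/mol = −184 kJ/mol.

−184 kJ/mol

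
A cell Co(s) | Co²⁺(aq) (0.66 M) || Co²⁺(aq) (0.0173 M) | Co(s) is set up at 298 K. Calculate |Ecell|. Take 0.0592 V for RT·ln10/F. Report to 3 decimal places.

0.047 V

For a concentration cell E°cell = 0, since both electrodes use the same couple.
The compartment with the higher Co²⁺(aq) concentration (0.66 M) acts as the cathode; ions are reduced there and produced at the dilute (0.0173 M) anode.
With n = 2, Ecell = −(0.0592/2)·log([dilute]/[conc]) = −(0.0592/2)·log(0.0173/0.66) = +0.047 V.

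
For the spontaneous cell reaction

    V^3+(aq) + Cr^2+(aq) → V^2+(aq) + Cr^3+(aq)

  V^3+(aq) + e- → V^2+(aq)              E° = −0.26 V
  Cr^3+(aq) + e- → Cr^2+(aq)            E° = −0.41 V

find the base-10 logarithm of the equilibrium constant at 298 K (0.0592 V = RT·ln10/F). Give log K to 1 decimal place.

The V³⁺/V²⁺ couple is reduced (cathode); E°cell = −0.26 − (−0.41) = +0.15 V with n = 1.
At equilibrium E = 0, so log K = nE°cell / 0.0592 = (1)(+0.15) / 0.0592 = 2.5.

log K = 2.5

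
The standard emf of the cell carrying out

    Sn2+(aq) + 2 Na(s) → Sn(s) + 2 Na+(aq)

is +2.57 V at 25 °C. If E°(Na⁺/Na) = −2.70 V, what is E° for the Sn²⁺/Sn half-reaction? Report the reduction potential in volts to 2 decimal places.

In the reaction as written the Sn²⁺/Sn couple is reduced (cathode) and Na⁺/Na is oxidized (anode), so E°cell = E°(Sn²⁺/Sn) − E°(Na⁺/Na).
E°(Sn²⁺/Sn) = E°cell + E°(anode) = +2.57 + (−2.70) = −0.13 V.

−0.13 V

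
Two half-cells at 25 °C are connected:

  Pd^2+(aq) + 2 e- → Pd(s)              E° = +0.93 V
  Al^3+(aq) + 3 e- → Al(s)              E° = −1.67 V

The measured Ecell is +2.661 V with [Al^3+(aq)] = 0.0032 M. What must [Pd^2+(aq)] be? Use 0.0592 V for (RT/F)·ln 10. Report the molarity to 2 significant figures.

2.5 M

The Pd²⁺/Pd couple has the larger reduction potential, so it is the cathode: E°cell = +0.93 − (−1.67) = +2.60 V and n = 6.
From the Nernst equation, log Q = n(E° − E)/0.0592 = 6·(+2.60 − (+2.661))/0.0592 = −6.182.
Balancing electrons gives 3 Pd^2+(aq) + 2 Al(s) → 3 Pd(s) + 2 Al^3+(aq); thus Q = [Al^3+(aq)]^2 / [Pd^2+(aq)]^3.
Isolating [Pd^2+(aq)] in Q = 10^{−6.182} yields log [Pd^2+(aq)] = 0.397, i.e. 2.5 M.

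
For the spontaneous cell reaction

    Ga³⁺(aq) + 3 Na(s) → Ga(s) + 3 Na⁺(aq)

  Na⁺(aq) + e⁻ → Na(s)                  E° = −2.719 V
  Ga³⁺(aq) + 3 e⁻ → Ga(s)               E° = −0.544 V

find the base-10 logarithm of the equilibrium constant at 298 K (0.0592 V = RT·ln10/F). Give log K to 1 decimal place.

The Ga³⁺/Ga couple is reduced (cathode); E°cell = −0.544 − (−2.719) = +2.175 V with n = 3.
At equilibrium E = 0, so log K = nE°cell / 0.0592 = (3)(+2.175) / 0.0592 = 110.2.

log K = 110.2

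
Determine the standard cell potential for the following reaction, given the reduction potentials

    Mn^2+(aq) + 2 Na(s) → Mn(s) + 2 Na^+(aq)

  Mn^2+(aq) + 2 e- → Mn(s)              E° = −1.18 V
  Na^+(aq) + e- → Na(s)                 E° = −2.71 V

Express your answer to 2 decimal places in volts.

Mn^2+(aq) gains electrons, so the Mn²⁺/Mn couple is the cathode; the Na⁺/Na couple is the anode.
E°cell = E°(cathode) − E°(anode) = −1.18 − (−2.71) = +1.53 V.

+1.53 V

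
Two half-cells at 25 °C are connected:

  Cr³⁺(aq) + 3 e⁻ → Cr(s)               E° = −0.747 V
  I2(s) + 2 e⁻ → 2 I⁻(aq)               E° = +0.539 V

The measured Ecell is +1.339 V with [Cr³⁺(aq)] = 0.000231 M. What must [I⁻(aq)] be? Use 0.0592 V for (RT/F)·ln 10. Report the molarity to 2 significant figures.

With I₂/I⁻ at the cathode and Cr³⁺/Cr at the anode, E°cell = +0.539 − (−0.747) = +1.286 V (n = 6).
Since E = E° − (0.0592/n)·log Q, log Q = n(E° − E)/0.0592 = −5.372.
Balancing electrons gives 3 I2(s) + 2 Cr(s) → 6 I⁻(aq) + 2 Cr³⁺(aq); thus Q = [I⁻(aq)]^6·[Cr³⁺(aq)]^2.
Substituting the known concentrations and solving, log [I⁻(aq)] = 0.317 and [I⁻(aq)] = 2.1 M.

2.1 M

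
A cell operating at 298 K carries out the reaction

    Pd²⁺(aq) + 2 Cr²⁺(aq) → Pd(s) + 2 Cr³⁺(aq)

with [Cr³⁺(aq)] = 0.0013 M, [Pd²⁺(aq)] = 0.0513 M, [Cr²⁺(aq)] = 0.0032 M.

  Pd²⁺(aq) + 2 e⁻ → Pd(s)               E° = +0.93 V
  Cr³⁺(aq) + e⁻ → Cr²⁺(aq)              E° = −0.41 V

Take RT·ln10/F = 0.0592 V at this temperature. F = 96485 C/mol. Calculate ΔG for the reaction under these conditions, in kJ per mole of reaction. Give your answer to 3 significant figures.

−256 kJ/mol

The standard cell potential is +0.93 − (−0.41) = +1.34 V, with n = 2 electrons in the balanced equation.
The reaction quotient is [Cr³⁺(aq)]^2 / ([Pd²⁺(aq)]·[Cr²⁺(aq)]^2) = 3.22; by Nernst, E = +1.34 − (0.0592/2)(0.507) = +1.3250 V.
Finally ΔG = −nFE = −(2)(96485 C/mol)(+1.3250 V) = −256 kJ/mol.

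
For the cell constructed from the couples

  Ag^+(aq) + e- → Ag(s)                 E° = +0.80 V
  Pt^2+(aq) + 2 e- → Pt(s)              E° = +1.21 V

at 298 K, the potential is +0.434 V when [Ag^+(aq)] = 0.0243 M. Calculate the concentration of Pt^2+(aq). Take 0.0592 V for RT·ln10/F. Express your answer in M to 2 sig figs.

With Pt²⁺/Pt at the cathode and Ag⁺/Ag at the anode, E°cell = +1.21 − (+0.80) = +0.41 V (n = 2).
Since E = E° − (0.0592/n)·log Q, log Q = n(E° − E)/0.0592 = −0.811.
For Pt^2+(aq) + 2 Ag(s) → Pt(s) + 2 Ag^+(aq), the reaction quotient is Q = [Ag^+(aq)]^2 / [Pt^2+(aq)].
Solving for the unknown gives log [Pt^2+(aq)] = −2.418, so [Pt^2+(aq)] ≈ 0.0038 M.

0.0038 M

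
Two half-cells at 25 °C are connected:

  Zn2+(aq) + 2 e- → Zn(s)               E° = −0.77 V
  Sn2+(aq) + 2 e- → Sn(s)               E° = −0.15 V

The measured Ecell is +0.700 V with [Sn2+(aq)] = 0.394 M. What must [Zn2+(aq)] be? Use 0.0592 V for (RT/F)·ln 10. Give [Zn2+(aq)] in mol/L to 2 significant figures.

The Sn²⁺/Sn couple has the larger reduction potential, so it is the cathode: E°cell = −0.15 − (−0.77) = +0.62 V and n = 2.
From the Nernst equation, log Q = n(E° − E)/0.0592 = 2·(+0.62 − (+0.700))/0.0592 = −2.703.
For Sn2+(aq) + Zn(s) → Sn(s) + Zn2+(aq), the reaction quotient is Q = [Zn2+(aq)] / [Sn2+(aq)].
Isolating [Zn2+(aq)] in Q = 10^{−2.703} yields log [Zn2+(aq)] = −3.108, i.e. 0.00078 M.

0.00078 M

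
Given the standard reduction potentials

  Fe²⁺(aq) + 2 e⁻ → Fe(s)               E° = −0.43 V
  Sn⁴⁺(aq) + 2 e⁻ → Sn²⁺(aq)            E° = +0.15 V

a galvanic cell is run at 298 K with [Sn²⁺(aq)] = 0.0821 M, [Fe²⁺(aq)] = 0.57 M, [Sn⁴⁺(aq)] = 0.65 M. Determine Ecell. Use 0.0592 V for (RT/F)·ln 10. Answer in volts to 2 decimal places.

+0.61 V

The Sn⁴⁺/Sn²⁺ couple has the more positive E°, so it is the cathode; Fe²⁺/Fe is the anode.
The standard potential is +0.15 − (−0.43) = +0.58 V and the balanced reaction transfers n = 2 electrons.
Balancing gives Sn⁴⁺(aq) + Fe(s) → Sn²⁺(aq) + Fe²⁺(aq); hence Q = ([Sn²⁺(aq)]·[Fe²⁺(aq)]) / [Sn⁴⁺(aq)] = 0.072 (log Q = −1.143).
E = E° − (0.0592/n)·log Q = +0.58 − (0.0592/2)(−1.143) = +0.61 V.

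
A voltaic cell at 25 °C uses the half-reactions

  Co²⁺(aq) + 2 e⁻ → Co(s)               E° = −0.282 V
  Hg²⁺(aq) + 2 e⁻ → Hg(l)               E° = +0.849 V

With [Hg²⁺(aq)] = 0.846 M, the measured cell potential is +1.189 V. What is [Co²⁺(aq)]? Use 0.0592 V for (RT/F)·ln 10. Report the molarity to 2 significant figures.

With Hg²⁺/Hg at the cathode and Co²⁺/Co at the anode, E°cell = +0.849 − (−0.282) = +1.131 V (n = 2).
Since E = E° − (0.0592/n)·log Q, log Q = n(E° − E)/0.0592 = −1.959.
The balanced reaction is Hg²⁺(aq) + Co(s) → Hg(l) + Co²⁺(aq), so Q = [Co²⁺(aq)] / [Hg²⁺(aq)].
Substituting the known concentrations and solving, log [Co²⁺(aq)] = −2.032 and [Co²⁺(aq)] = 0.0093 M.

0.0093 M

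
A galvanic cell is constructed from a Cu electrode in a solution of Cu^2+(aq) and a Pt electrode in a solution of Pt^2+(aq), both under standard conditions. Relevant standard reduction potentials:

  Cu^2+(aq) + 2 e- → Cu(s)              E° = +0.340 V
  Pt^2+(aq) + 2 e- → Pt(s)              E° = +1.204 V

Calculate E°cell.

+0.864 V

Of the two couples in this cell, the one with the more positive reduction potential is reduced at the cathode: here that is Pt²⁺/Pt (+1.204 V); Cu²⁺/Cu (+0.340 V) is the anode.
E°cell = E°(cathode) − E°(anode) = +1.204 − (+0.340) = +0.864 V.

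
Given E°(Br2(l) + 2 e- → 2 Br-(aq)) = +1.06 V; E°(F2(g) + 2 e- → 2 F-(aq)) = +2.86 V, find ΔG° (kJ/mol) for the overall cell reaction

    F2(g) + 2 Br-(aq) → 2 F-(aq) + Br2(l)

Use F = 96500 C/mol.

In the reaction as written F2(g) is reduced, so the F₂/F⁻ couple is the cathode and Br₂/Br⁻ is the anode.
E°cell = +2.86 − (+1.06) = +1.80 V; balancing electrons gives n = 2.
ΔG° = −nFE°cell = −(2)(96500)(+1.80) J/mol = −347 kJ/mol.

−347 kJ/mol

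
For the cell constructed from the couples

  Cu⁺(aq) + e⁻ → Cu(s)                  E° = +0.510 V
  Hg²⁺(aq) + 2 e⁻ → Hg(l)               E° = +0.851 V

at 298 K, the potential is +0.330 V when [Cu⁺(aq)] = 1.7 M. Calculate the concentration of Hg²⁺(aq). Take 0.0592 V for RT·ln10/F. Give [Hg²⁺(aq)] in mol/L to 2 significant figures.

The Hg²⁺/Hg couple has the larger reduction potential, so it is the cathode: E°cell = +0.851 − (+0.510) = +0.341 V and n = 2.
From the Nernst equation, log Q = n(E° − E)/0.0592 = 2·(+0.341 − (+0.330))/0.0592 = 0.372.
For Hg²⁺(aq) + 2 Cu(s) → Hg(l) + 2 Cu⁺(aq), the reaction quotient is Q = [Cu⁺(aq)]^2 / [Hg²⁺(aq)].
Isolating [Hg²⁺(aq)] in Q = 10^{0.372} yields log [Hg²⁺(aq)] = 0.089, i.e. 1.2 M.

1.2 M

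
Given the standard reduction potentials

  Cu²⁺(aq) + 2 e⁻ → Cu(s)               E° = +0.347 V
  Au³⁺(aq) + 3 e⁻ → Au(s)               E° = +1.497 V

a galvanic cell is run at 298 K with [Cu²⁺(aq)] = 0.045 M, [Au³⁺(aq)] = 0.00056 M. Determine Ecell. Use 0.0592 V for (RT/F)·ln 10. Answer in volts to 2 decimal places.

Since E°(Au³⁺/Au) > E°(Cu²⁺/Cu), Au³⁺/Au serves as the cathode.
The standard potential is +1.497 − (+0.347) = +1.150 V and the balanced reaction transfers n = 6 electrons.
The balanced reaction is 2 Au³⁺(aq) + 3 Cu(s) → 2 Au(s) + 3 Cu²⁺(aq), so Q = [Cu²⁺(aq)]^3 / [Au³⁺(aq)]^2 = 291 and log Q = 2.463.
E = E° − (0.0592/n)·log Q = +1.150 − (0.0592/6)(2.463) = +1.13 V.

+1.13 V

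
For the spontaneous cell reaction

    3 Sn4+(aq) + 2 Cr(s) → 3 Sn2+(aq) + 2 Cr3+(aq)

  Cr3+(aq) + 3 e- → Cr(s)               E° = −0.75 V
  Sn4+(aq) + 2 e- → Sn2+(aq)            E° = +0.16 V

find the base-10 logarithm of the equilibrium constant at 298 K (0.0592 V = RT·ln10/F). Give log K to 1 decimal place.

log K = 92.2

The Sn⁴⁺/Sn²⁺ couple is reduced (cathode); E°cell = +0.16 − (−0.75) = +0.91 V with n = 6.
At equilibrium E = 0, so log K = nE°cell / 0.0592 = (6)(+0.91) / 0.0592 = 92.2.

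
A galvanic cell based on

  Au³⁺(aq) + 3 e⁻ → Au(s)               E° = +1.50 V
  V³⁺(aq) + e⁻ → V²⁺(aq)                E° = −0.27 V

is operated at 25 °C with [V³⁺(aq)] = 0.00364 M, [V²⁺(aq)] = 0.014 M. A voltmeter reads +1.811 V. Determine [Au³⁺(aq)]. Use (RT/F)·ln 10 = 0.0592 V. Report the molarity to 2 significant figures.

2.1 M

Au³⁺/Au is the cathode (higher E°); E°cell = +1.50 − (−0.27) = +1.77 V with n = 3.
From the Nernst equation, log Q = n(E° − E)/0.0592 = 3·(+1.77 − (+1.811))/0.0592 = −2.078.
Balancing electrons gives Au³⁺(aq) + 3 V²⁺(aq) → Au(s) + 3 V³⁺(aq); thus Q = [V³⁺(aq)]^3 / ([Au³⁺(aq)]·[V²⁺(aq)]^3).
Isolating [Au³⁺(aq)] in Q = 10^{−2.078} yields log [Au³⁺(aq)] = 0.323, i.e. 2.1 M.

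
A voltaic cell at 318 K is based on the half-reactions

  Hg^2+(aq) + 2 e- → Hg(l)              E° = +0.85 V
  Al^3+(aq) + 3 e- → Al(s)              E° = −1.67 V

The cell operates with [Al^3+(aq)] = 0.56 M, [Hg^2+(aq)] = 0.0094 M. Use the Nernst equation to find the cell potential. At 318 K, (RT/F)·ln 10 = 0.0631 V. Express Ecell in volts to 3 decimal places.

+2.461 V

Hg²⁺/Hg is reduced (cathode, E° = +0.85 V) and Al³⁺/Al is oxidized (anode).
The standard potential is +0.85 − (−1.67) = +2.52 V and the balanced reaction transfers n = 6 electrons.
Balancing gives 3 Hg^2+(aq) + 2 Al(s) → 3 Hg(l) + 2 Al^3+(aq); hence Q = [Al^3+(aq)]^2 / [Hg^2+(aq)]^3 = 3.78×10^5 (log Q = 5.577).
Applying E = E° − (RT ln10/nF)·log Q gives +2.52 − (0.0631/6)(5.577) = +2.461 V.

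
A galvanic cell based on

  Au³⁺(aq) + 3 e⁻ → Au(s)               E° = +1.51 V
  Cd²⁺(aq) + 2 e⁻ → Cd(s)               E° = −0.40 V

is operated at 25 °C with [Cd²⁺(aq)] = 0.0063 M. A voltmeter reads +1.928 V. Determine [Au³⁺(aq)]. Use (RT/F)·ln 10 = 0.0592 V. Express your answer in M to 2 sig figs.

0.0041 M

The Au³⁺/Au couple has the larger reduction potential, so it is the cathode: E°cell = +1.51 − (−0.40) = +1.91 V and n = 6.
Since E = E° − (0.0592/n)·log Q, log Q = n(E° − E)/0.0592 = −1.824.
The balanced reaction is 2 Au³⁺(aq) + 3 Cd(s) → 2 Au(s) + 3 Cd²⁺(aq), so Q = [Cd²⁺(aq)]^3 / [Au³⁺(aq)]^2.
Solving for the unknown gives log [Au³⁺(aq)] = −2.389, so [Au³⁺(aq)] ≈ 0.0041 M.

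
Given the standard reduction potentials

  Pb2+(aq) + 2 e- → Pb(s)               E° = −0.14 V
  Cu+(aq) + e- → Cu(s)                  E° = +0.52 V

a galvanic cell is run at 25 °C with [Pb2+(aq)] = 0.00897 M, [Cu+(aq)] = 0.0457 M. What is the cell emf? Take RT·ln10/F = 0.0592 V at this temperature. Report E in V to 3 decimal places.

+0.641 V

Cu⁺/Cu is reduced (cathode, E° = +0.52 V) and Pb²⁺/Pb is oxidized (anode).
The standard potential is +0.52 − (−0.14) = +0.66 V and the balanced reaction transfers n = 2 electrons.
For the overall reaction 2 Cu+(aq) + Pb(s) → 2 Cu(s) + Pb2+(aq), Q = [Pb2+(aq)] / [Cu+(aq)]^2 = 4.29, giving log Q = 0.633.
By the Nernst equation, E = +0.66 − (0.0592/2)·(0.633) = +0.641 V.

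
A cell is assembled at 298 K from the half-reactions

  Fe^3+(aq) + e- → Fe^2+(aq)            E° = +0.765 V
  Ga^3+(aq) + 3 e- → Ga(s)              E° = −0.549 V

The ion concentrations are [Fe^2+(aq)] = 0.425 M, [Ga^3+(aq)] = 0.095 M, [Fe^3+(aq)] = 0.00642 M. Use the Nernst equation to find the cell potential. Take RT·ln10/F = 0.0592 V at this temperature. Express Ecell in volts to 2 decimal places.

Since E°(Fe³⁺/Fe²⁺) > E°(Ga³⁺/Ga), Fe³⁺/Fe²⁺ serves as the cathode.
E°cell = +0.765 − (−0.549) = +1.314 V, with n = 3 electrons transferred.
The balanced reaction is 3 Fe^3+(aq) + Ga(s) → 3 Fe^2+(aq) + Ga^3+(aq), so Q = ([Fe^2+(aq)]^3·[Ga^3+(aq)]) / [Fe^3+(aq)]^3 = 2.76×10^4 and log Q = 4.440.
By the Nernst equation, E = +1.314 − (0.0592/3)·(4.440) = +1.23 V.

+1.23 V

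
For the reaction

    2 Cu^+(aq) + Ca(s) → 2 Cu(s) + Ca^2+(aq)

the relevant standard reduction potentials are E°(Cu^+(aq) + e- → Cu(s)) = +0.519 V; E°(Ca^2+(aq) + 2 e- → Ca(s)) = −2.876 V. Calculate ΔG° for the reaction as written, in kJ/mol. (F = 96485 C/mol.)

−655 kJ/mol

In the reaction as written Cu^+(aq) is reduced, so the Cu⁺/Cu couple is the cathode and Ca²⁺/Ca is the anode.
E°cell = +0.519 − (−2.876) = +3.395 V; balancing electrons gives n = 2.
ΔG° = −nFE°cell = −(2)(96485)(+3.395) J/mol = −655 kJ/mol.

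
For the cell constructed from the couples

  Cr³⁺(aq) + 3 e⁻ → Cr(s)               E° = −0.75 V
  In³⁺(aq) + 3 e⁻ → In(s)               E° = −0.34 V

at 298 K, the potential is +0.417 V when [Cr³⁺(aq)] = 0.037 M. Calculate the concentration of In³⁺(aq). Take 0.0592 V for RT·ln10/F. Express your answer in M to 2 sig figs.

0.084 M

In³⁺/In is the cathode (higher E°); E°cell = −0.34 − (−0.75) = +0.41 V with n = 3.
From the Nernst equation, log Q = n(E° − E)/0.0592 = 3·(+0.41 − (+0.417))/0.0592 = −0.355.
Balancing electrons gives In³⁺(aq) + Cr(s) → In(s) + Cr³⁺(aq); thus Q = [Cr³⁺(aq)] / [In³⁺(aq)].
Solving for the unknown gives log [In³⁺(aq)] = −1.077, so [In³⁺(aq)] ≈ 0.084 M.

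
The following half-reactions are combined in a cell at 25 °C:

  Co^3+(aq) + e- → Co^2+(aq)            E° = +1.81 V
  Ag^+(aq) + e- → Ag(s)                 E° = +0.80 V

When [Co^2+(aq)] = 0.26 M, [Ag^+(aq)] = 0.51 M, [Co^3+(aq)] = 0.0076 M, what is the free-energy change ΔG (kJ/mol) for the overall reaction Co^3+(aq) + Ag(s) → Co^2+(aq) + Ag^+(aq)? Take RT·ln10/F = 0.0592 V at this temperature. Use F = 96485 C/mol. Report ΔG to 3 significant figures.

−90.4 kJ/mol

The standard cell potential is +1.81 − (+0.80) = +1.01 V, with n = 1 electron in the balanced equation.
Q = ([Co^2+(aq)]·[Ag^+(aq)]) / [Co^3+(aq)] = 17.4, so log Q = 1.242 and E = +1.01 − (0.0592/1)(1.242) = +0.9365 V.
Finally ΔG = −nFE = −(1)(96485 C/mol)(+0.9365 V) = −90.4 kJ/mol.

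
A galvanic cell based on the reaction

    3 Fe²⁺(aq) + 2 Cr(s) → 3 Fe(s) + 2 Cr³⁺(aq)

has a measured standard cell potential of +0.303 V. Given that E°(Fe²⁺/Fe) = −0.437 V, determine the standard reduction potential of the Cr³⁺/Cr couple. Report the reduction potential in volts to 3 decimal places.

−0.740 V

In the reaction as written the Fe²⁺/Fe couple is reduced (cathode) and Cr³⁺/Cr is oxidized (anode), so E°cell = E°(Fe²⁺/Fe) − E°(Cr³⁺/Cr).
E°(Cr³⁺/Cr) = E°(cathode) − E°cell = −0.437 − (+0.303) = −0.740 V.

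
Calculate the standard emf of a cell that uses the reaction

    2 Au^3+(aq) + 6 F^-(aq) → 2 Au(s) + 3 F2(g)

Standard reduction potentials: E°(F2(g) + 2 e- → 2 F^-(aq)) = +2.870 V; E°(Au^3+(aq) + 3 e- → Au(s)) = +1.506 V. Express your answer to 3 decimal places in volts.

Au^3+(aq) gains electrons, so the Au³⁺/Au couple is the cathode; the F₂/F⁻ couple is the anode.
E°cell = E°(cathode) − E°(anode) = +1.506 − (+2.870) = −1.364 V.
The negative E°cell means the reaction is non-spontaneous in the direction written.

−1.364 V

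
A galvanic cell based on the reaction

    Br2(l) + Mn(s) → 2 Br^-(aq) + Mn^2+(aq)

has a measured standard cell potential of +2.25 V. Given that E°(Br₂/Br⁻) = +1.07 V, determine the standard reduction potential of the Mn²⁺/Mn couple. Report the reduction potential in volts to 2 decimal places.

−1.18 V

In the reaction as written the Br₂/Br⁻ couple is reduced (cathode) and Mn²⁺/Mn is oxidized (anode), so E°cell = E°(Br₂/Br⁻) − E°(Mn²⁺/Mn).
E°(Mn²⁺/Mn) = E°(cathode) − E°cell = +1.07 − (+2.25) = −1.18 V.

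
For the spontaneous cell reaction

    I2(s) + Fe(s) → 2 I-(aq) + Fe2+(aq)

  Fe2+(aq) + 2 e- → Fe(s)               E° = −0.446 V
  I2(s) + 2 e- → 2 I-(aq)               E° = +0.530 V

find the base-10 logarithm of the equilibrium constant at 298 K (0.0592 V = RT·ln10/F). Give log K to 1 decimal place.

The I₂/I⁻ couple is reduced (cathode); E°cell = +0.530 − (−0.446) = +0.976 V with n = 2.
At equilibrium E = 0, so log K = nE°cell / 0.0592 = (2)(+0.976) / 0.0592 = 33.0.

log K = 33.0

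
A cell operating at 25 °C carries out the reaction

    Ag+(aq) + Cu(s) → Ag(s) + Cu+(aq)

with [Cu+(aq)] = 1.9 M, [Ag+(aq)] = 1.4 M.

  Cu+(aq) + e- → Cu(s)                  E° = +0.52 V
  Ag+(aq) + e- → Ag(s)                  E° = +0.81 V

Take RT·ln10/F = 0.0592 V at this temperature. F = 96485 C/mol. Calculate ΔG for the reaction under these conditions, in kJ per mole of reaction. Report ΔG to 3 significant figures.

−27.2 kJ/mol

With Ag⁺/Ag reduced at the cathode, E°cell = +0.81 − (+0.52) = +0.29 V and n = 1.
The reaction quotient is [Cu+(aq)] / [Ag+(aq)] = 1.36; by Nernst, E = +0.29 − (0.0592/1)(0.133) = +0.2821 V.
Finally ΔG = −nFE = −(1)(96485 C/mol)(+0.2821 V) = −27.2 kJ/mol.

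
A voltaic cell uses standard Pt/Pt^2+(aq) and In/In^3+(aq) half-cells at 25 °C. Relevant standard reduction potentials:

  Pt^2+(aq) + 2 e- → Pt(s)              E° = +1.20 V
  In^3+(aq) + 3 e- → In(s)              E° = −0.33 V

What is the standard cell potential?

+1.53 V

The Pt²⁺/Pt couple has the higher E°, so Pt ion is reduced (cathode) and In is oxidized (anode).
E°cell = E°(cathode) − E°(anode) = +1.20 − (−0.33) = +1.53 V.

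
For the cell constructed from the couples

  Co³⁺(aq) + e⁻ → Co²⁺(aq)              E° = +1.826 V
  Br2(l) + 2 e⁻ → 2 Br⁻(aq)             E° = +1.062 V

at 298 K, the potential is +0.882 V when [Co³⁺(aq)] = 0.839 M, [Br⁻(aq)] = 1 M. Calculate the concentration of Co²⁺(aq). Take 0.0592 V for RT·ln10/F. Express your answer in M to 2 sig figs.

0.0085 M

The Co³⁺/Co²⁺ couple has the larger reduction potential, so it is the cathode: E°cell = +1.826 − (+1.062) = +0.764 V and n = 2.
From the Nernst equation, log Q = n(E° − E)/0.0592 = 2·(+0.764 − (+0.882))/0.0592 = −3.986.
Balancing electrons gives 2 Co³⁺(aq) + 2 Br⁻(aq) → 2 Co²⁺(aq) + Br2(l); thus Q = [Co²⁺(aq)]^2 / ([Co³⁺(aq)]^2·[Br⁻(aq)]^2).
Isolating [Co²⁺(aq)] in Q = 10^{−3.986} yields log [Co²⁺(aq)] = −2.069, i.e. 0.0085 M.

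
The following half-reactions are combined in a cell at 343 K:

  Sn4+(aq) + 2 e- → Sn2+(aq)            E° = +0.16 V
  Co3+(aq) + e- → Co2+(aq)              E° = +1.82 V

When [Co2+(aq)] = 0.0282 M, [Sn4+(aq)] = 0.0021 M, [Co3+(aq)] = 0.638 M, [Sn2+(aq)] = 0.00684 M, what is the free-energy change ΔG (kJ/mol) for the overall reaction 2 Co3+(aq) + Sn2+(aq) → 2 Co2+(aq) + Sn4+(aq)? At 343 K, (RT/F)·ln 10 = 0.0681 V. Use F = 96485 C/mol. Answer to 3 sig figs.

−341 kJ/mol

With Co³⁺/Co²⁺ reduced at the cathode, E°cell = +1.82 − (+0.16) = +1.66 V and n = 2.
Here Q = ([Co2+(aq)]^2·[Sn4+(aq)]) / ([Co3+(aq)]^2·[Sn2+(aq)]) = 0.0006 (log Q = −3.222), giving E = +1.66 − (0.0681/2)·(−3.222) = +1.7697 V.
Finally ΔG = −nFE = −(2)(96485 C/mol)(+1.7697 V) = −341 kJ/mol.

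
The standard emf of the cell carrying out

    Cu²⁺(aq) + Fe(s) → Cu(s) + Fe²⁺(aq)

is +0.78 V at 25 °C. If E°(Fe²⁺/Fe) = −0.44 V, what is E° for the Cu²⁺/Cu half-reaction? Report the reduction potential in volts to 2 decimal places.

In the reaction as written the Cu²⁺/Cu couple is reduced (cathode) and Fe²⁺/Fe is oxidized (anode), so E°cell = E°(Cu²⁺/Cu) − E°(Fe²⁺/Fe).
E°(Cu²⁺/Cu) = E°cell + E°(anode) = +0.78 + (−0.44) = +0.34 V.

+0.34 V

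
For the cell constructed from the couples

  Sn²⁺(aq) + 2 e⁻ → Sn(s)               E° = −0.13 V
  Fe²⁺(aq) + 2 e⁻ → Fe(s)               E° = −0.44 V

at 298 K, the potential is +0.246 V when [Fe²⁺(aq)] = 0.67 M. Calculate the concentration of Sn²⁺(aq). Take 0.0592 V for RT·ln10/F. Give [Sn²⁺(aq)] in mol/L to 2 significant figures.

The Sn²⁺/Sn couple has the larger reduction potential, so it is the cathode: E°cell = −0.13 − (−0.44) = +0.31 V and n = 2.
Since E = E° − (0.0592/n)·log Q, log Q = n(E° − E)/0.0592 = 2.162.
Balancing electrons gives Sn²⁺(aq) + Fe(s) → Sn(s) + Fe²⁺(aq); thus Q = [Fe²⁺(aq)] / [Sn²⁺(aq)].
Substituting the known concentrations and solving, log [Sn²⁺(aq)] = −2.336 and [Sn²⁺(aq)] = 0.0046 M.

0.0046 M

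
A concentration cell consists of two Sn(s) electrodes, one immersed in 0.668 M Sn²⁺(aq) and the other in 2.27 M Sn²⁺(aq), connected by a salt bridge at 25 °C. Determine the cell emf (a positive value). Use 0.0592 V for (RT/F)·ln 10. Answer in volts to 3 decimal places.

0.016 V

For a concentration cell E°cell = 0, since both electrodes use the same couple.
The compartment with the higher Sn²⁺(aq) concentration (2.27 M) acts as the cathode; ions are reduced there and produced at the dilute (0.668 M) anode.
With n = 2, Ecell = −(0.0592/2)·log([dilute]/[conc]) = −(0.0592/2)·log(0.668/2.27) = +0.016 V.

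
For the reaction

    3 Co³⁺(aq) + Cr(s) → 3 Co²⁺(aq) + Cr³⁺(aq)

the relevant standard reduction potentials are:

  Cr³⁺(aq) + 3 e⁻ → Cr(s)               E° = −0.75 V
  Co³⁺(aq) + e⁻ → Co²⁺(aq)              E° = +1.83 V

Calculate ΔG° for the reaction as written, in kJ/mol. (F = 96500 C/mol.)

In the reaction as written Co³⁺(aq) is reduced, so the Co³⁺/Co²⁺ couple is the cathode and Cr³⁺/Cr is the anode.
E°cell = +1.83 − (−0.75) = +2.58 V; balancing electrons gives n = 3.
ΔG° = −nFE°cell = −(3)(96500)(+2.58) J/mol = −747 kJ/mol.

−747 kJ/mol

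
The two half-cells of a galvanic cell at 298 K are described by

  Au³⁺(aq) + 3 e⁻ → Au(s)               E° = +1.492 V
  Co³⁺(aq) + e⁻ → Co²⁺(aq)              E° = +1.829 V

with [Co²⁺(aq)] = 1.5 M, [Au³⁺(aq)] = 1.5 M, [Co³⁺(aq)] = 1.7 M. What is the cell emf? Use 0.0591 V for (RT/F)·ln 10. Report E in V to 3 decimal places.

Since E°(Co³⁺/Co²⁺) > E°(Au³⁺/Au), Co³⁺/Co²⁺ serves as the cathode.
The standard potential is +1.829 − (+1.492) = +0.337 V and the balanced reaction transfers n = 3 electrons.
For the overall reaction 3 Co³⁺(aq) + Au(s) → 3 Co²⁺(aq) + Au³⁺(aq), Q = ([Co²⁺(aq)]^3·[Au³⁺(aq)]) / [Co³⁺(aq)]^3 = 1.03, giving log Q = 0.013.
By the Nernst equation, E = +0.337 − (0.0591/3)·(0.013) = +0.337 V.

+0.337 V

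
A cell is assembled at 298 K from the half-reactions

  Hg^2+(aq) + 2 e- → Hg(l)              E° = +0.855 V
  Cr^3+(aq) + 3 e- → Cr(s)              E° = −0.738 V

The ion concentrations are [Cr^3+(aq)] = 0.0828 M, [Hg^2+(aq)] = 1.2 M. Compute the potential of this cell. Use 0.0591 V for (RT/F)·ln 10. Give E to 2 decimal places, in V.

+1.62 V

The Hg²⁺/Hg couple has the more positive E°, so it is the cathode; Cr³⁺/Cr is the anode.
E°cell = +0.855 − (−0.738) = +1.593 V, with n = 6 electrons transferred.
The balanced reaction is 3 Hg^2+(aq) + 2 Cr(s) → 3 Hg(l) + 2 Cr^3+(aq), so Q = [Cr^3+(aq)]^2 / [Hg^2+(aq)]^3 = 0.00397 and log Q = −2.401.
E = E° − (0.0591/n)·log Q = +1.593 − (0.0591/6)(−2.401) = +1.62 V.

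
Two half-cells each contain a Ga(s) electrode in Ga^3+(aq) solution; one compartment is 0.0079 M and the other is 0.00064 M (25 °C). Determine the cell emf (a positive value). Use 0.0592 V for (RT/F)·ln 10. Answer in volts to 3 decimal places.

0.022 V

For a concentration cell E°cell = 0, since both electrodes use the same couple.
The compartment with the higher Ga^3+(aq) concentration (0.0079 M) acts as the cathode; ions are reduced there and produced at the dilute (0.00064 M) anode.
With n = 3, Ecell = −(0.0592/3)·log([dilute]/[conc]) = −(0.0592/3)·log(0.00064/0.0079) = +0.022 V.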